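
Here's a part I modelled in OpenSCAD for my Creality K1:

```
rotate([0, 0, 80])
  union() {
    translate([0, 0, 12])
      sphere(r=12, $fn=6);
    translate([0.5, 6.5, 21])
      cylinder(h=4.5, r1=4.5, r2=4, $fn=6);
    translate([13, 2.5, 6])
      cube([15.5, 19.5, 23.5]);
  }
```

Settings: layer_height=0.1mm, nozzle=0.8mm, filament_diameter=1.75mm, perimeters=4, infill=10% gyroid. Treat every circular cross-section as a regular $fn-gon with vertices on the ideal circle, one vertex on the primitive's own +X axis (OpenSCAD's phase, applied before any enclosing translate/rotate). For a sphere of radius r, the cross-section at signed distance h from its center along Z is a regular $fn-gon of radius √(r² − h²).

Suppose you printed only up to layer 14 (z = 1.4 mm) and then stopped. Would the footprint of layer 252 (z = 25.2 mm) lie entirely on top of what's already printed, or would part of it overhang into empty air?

Compare the two slices. At z = 1.4: the r=12 sphere slices to a regular 6-gon of circumradius 5.625 (√(r²−h²) with h=10.6 from center) (area = (6/2)·5.625²·sin(360°/6) = 82.20 mm²); the cone at (0.5, 6.5) does not reach this height (z outside [21, 25.5]); the cube at (13, 2.5) is not intersected at this z (z outside [6, 29.5]); Merging all regions: only the r=12 sphere is present, so the union is just that shape — area = 82.20 mm²; (whole slice rotated 80° about Z — lengths, areas and connectivity unchanged). At z = 25.2: the sphere is absent (|z−center|=13.200 > r=12); the cone at (0.5, 6.5): at t=0.933 of its height the radius interpolates to r₁+(r₂−r₁)t = 4.033, giving a regular 6-gon of that circumradius (area = (6/2)·4.033²·sin(360°/6) = 42.26 mm²); the cube at (13, 2.5) (footprint 15.5×19.5) is included at this height (area 302.25 mm²); Merging all regions: the 2 present regions are separate (no shared area or edge), so areas and boundary lengths simply add and each stays a separate island — area = 344.51 mm²; (rotated 80° about Z; rotation is an isometry so areas/perimeters/island counts are preserved). Checking containment: at z = 25.2 the cross-section extends beyond the z = 1.4 cross-section by about 335.25 mm².

part overhangs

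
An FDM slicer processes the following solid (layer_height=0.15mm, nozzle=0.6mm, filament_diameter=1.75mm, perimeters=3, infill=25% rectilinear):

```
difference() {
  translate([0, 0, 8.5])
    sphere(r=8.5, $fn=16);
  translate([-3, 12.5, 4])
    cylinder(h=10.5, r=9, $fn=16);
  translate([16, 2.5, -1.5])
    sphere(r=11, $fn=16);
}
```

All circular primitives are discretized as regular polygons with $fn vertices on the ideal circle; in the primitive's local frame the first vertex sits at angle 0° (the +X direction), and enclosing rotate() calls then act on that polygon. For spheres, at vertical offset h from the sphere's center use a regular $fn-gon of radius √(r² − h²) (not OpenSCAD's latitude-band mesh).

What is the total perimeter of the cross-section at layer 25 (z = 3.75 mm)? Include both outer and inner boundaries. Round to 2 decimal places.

43.98 mm

At z = 3.75 mm: the r=8.5 sphere slices to a regular 16-gon of circumradius 7.049 (√(r²−h²) with h=4.75 from center) (perimeter = 2·16·7.049·sin(180°/16) = 44.01 mm); the cylinder at (-3, 12.5) is not intersected at this z (z outside [4, 14.5]); the r=11 sphere at (16, 2.5) contributes a regular 16-gon of circumradius √(11²−5.25²) = 9.666 (perimeter = 2·16·9.666·sin(180°/16) = 60.35 mm); Subtracting the remaining from the first: starting from the r=8.5 sphere, the r=11 sphere at (16, 2.5) partially overlaps it — only the 0.65 mm² overlap (of its 286.06 mm²) is removed, clipping the outline — boundary = 43.98 mm. Overall, the cross-section is a single solid region. Total boundary length (outer) = 43.98 mm.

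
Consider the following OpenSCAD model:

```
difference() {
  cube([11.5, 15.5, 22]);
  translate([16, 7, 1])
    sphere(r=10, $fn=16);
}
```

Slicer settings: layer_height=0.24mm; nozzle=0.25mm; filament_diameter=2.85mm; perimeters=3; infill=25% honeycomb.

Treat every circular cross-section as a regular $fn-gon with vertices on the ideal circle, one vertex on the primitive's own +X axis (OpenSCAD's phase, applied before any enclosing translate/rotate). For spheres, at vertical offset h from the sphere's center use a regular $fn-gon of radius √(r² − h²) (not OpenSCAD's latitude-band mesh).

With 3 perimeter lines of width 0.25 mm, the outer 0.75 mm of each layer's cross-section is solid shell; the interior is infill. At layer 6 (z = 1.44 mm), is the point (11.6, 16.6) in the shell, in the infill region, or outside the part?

At z = 1.44 mm: the cube is present — its section is the full 11.5×15.5 rectangle; the r=10 sphere at (16, 7) contributes a regular 16-gon of circumradius √(10²−0.44²) = 9.990; Subtracting the remaining from the first: starting from the 11.5×15.5 cube, the r=10 sphere at (16, 7) partially overlaps it — only the 64.69 mm² overlap (of its 305.55 mm²) is removed, clipping the outline — 1 connected region. Overall, the cross-section is a single solid region. The nearest boundary edge runs (0.00, 15.50)→(11.08, 15.50); distance from the point to it = 1.21 mm. The point is not inside any of the regions above, so it lies outside the cross-section (1.21 mm from the nearest boundary).

outside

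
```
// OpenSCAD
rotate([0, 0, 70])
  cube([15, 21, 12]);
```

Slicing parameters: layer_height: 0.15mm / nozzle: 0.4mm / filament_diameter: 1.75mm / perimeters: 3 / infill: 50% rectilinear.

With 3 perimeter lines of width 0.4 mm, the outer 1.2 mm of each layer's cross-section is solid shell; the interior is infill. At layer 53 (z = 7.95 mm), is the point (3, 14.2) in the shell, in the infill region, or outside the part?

At z = 7.95 mm: the cube (footprint 15×21) is included at this height; (rotated 70° about Z; rotation is an isometry so areas/perimeters/island counts are preserved). Overall, the cross-section is a single solid region. Undo the 70° rotation: the query point maps to (14.370, 2.038) in the un-rotated model frame. The nearest boundary edge runs (15.00, 0.00)→(15.00, 21.00); distance from the point to it = 0.63 mm. The point is inside the cross-section, 0.63 mm from the nearest boundary — within the 1.2 mm shell band (3 × 0.4).

shell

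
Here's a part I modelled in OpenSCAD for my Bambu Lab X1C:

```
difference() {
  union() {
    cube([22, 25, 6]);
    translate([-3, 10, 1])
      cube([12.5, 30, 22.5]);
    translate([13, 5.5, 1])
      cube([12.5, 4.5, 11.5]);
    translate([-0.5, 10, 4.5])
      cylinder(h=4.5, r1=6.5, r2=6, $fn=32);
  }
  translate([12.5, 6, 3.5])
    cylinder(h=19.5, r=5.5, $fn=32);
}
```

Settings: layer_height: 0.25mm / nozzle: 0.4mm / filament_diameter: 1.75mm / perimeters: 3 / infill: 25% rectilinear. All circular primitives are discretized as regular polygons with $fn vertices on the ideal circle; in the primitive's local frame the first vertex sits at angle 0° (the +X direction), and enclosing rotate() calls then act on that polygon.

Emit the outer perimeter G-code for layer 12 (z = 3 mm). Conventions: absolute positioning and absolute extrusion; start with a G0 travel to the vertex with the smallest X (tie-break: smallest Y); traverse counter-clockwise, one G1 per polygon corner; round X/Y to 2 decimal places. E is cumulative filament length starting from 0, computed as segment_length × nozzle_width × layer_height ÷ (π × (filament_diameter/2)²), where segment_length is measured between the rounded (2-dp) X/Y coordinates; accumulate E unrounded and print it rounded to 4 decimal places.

At z = 3 mm: the cube (footprint 22×25) is included at this height; the cube at (-3, 10) is present — its section is the full 12.5×30 rectangle; the cube at (13, 5.5) (footprint 12.5×4.5) is included at this height; the cone at (-0.5, 10) is absent (z outside [4.5, 9]); Taking the union: the regions partially overlap (shared area 183.00 mm²), so overlapping operands fuse into one piece — 1 connected region; the cylinder at (12.5, 6) is absent (z outside [3.5, 23]); Taking the first minus the rest: none of the subtracted shapes is present at this height, so the result so far is unchanged — 1 connected region. The outline is a single polygon with 12 vertices. Extrusion per mm of travel: 0.4 × 0.25 / (π × 0.875²) = 0.041575. Accumulating E over each segment gives final E = 5.6958.

G0 X-3.00 Y10.00 Z3.00
G1 X0.00 Y10.00 E0.1247
G1 X0.00 Y0.00 E0.5405
G1 X22.00 Y0.00 E1.4551
G1 X22.00 Y5.50 E1.6838
G1 X25.50 Y5.50 E1.8293
G1 X25.50 Y10.00 E2.0164
G1 X22.00 Y10.00 E2.1619
G1 X22.00 Y25.00 E2.7855
G1 X9.50 Y25.00 E3.3052
G1 X9.50 Y40.00 E3.9289
G1 X-3.00 Y40.00 E4.4485
G1 X-3.00 Y10.00 E5.6958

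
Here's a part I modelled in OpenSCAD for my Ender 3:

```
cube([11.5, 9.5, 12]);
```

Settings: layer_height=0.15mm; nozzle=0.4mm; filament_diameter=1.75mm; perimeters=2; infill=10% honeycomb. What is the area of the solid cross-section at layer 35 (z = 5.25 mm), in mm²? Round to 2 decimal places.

At z = 5.25 mm: the cube (footprint 11.5×9.5) is included at this height (area 109.25 mm²). Overall, the cross-section is a single solid region. Net area = 109.25 mm².

109.25 mm²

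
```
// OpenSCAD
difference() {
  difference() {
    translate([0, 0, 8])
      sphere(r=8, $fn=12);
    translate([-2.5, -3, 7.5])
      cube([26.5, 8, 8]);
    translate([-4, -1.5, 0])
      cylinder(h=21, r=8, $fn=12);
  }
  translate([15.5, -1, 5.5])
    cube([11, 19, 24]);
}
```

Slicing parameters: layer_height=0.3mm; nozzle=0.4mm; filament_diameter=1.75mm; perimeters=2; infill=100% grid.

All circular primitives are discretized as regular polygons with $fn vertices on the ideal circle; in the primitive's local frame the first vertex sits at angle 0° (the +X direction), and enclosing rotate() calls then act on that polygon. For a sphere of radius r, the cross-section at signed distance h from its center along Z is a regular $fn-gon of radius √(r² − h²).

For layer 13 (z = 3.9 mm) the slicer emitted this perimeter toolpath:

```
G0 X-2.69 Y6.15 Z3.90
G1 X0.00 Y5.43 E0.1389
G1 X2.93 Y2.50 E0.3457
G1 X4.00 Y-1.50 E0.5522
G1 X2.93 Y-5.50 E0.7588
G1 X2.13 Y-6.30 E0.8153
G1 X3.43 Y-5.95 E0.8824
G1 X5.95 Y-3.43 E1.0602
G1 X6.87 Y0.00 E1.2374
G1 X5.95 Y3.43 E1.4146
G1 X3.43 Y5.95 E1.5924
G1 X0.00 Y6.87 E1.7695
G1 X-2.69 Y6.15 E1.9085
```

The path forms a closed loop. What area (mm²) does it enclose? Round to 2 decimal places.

Apply the shoelace formula to the sequence of (X, Y) vertices; enclosed area = 38.06 mm².

38.06 mm²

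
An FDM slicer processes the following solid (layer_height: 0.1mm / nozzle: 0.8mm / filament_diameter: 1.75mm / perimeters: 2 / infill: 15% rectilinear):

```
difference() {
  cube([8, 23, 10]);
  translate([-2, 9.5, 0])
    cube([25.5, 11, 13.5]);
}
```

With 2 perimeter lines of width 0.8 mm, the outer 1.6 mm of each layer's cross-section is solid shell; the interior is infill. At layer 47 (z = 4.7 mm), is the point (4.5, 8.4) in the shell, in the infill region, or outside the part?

shell

At z = 4.7 mm: the cube (footprint 8×23) is included at this height; the 25.5×11 cube at (-2, 9.5) contributes its full rectangle; After the difference (first − rest): starting from the 8×23 cube, the 25.5×11 cube at (-2, 9.5) partially overlaps it — only the 88.00 mm² overlap (of its 280.50 mm²) is removed, clipping the outline — 2 connected regions. Overall, the cross-section has 2 separate islands. The nearest boundary edge runs (0.00, 9.50)→(8.00, 9.50); distance from the point to it = 1.10 mm. (Shell/infill is judged within the island containing the point — the largest one.) The point is inside the cross-section, 1.10 mm from the nearest boundary — within the 1.6 mm shell band (2 × 0.8).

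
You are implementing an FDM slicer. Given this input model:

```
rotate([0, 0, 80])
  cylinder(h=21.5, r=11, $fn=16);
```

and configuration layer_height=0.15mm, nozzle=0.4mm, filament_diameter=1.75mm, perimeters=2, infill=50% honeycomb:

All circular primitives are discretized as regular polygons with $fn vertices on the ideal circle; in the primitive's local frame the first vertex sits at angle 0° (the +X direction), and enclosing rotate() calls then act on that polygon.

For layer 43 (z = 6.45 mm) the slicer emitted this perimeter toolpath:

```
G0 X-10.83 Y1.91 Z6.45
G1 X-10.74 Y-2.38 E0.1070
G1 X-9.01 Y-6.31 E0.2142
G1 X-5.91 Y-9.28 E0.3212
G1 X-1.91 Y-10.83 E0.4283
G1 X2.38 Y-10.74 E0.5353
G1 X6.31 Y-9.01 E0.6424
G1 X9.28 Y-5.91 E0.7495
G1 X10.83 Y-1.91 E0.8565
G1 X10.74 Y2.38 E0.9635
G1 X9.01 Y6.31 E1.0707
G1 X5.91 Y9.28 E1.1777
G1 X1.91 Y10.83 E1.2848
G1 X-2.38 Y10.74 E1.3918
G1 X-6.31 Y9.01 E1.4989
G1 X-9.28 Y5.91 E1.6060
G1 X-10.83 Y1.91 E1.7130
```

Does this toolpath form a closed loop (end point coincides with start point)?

Start point (G0): (-10.83, 1.91). End point (last G1): the path returns to the start — closed.

yes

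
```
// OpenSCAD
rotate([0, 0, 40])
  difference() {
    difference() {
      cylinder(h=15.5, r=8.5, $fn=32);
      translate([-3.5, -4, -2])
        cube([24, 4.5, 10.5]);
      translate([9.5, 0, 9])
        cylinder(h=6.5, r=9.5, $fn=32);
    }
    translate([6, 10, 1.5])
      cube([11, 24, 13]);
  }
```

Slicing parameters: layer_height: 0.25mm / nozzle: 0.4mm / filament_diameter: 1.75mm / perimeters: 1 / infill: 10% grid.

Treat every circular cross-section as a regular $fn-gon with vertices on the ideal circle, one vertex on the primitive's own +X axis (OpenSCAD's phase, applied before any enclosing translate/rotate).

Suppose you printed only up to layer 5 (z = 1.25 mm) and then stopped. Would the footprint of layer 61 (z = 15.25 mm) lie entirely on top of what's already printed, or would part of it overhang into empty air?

part overhangs

Compare the two slices. At z = 1.25: the r=8.5 cylinder contributes a regular 32-gon of circumradius 8.5 (area = (32/2)·8.500²·sin(360°/32) = 225.52 mm²); the cube at (-3.5, -4) (footprint 24×4.5) is included at this height (area 108.00 mm²); the cylinder at (9.5, 0) is not intersected at this z (z outside [9, 15.5]); After the difference (first − rest): starting from the r=8.5 cylinder (225.52 mm²), the 24×4.5 cube at (-3.5, -4) partially overlaps it — only the 52.57 mm² overlap (of its 108.00 mm²) is removed, clipping the outline — area = 172.95 mm²; the cube at (6, 10) does not reach this height (z outside [1.5, 14.5]); After the difference (first − rest): none of the subtracted shapes is present at this height, so the result so far is unchanged — area = 172.95 mm²; (whole slice rotated 40° about Z — lengths, areas and connectivity unchanged). At z = 15.25: the r=8.5 cylinder contributes a regular 32-gon of circumradius 8.5 (area = (32/2)·8.500²·sin(360°/32) = 225.52 mm²); the cube at (-3.5, -4) is absent (z outside [-2, 8.5]); the r=9.5 cylinder at (9.5, 0) gives a regular 32-gon of circumradius 9.5 (constant along its height) (area = (32/2)·9.500²·sin(360°/32) = 281.71 mm²); Subtracting the remaining from the first: starting from the r=8.5 cylinder (225.52 mm²), the r=9.5 cylinder at (9.5, 0) partially overlaps it — only the 90.42 mm² overlap (of its 281.71 mm²) is removed, clipping the outline — area = 135.11 mm²; the cube at (6, 10) is absent (z outside [1.5, 14.5]); Subtracting the remaining from the first: none of the subtracted shapes is present at this height, so the result so far is unchanged — area = 135.11 mm²; (whole slice rotated 40° about Z — lengths, areas and connectivity unchanged). Checking containment: at z = 15.25 the cross-section extends beyond the z = 1.25 cross-section by about 17.04 mm².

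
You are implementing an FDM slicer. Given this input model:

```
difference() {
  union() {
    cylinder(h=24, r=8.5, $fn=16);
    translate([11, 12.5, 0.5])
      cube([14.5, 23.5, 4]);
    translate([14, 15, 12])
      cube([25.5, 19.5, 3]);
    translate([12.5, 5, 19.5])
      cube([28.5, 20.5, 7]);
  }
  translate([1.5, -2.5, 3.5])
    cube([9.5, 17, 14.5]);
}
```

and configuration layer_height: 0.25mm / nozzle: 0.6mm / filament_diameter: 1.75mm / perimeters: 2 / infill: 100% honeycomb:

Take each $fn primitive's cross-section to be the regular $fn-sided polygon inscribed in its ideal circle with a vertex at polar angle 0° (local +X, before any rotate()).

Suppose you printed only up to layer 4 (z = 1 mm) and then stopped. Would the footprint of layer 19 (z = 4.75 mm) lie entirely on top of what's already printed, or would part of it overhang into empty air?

entirely on top

Compare the two slices. At z = 1: the r=8.5 cylinder gives a regular 16-gon of circumradius 8.5 (constant along its height) (area = (16/2)·8.500²·sin(360°/16) = 221.19 mm²); the cube at (11, 12.5) (footprint 14.5×23.5) is included at this height (area 340.75 mm²); the cube at (14, 15) does not reach this height (z outside [12, 15]); the cube at (12.5, 5) does not reach this height (z outside [19.5, 26.5]); Combining (union): the 2 present regions are separate (no shared area or edge), so areas and boundary lengths simply add and each stays a separate island — area = 561.94 mm²; the cube at (1.5, -2.5) is absent (z outside [3.5, 18]); After the difference (first − rest): none of the subtracted shapes is present at this height, so the result so far is unchanged — area = 561.94 mm². At z = 4.75: the r=8.5 cylinder contributes a regular 16-gon of circumradius 8.5 (area = (16/2)·8.500²·sin(360°/16) = 221.19 mm²); the cube at (11, 12.5) is absent (z outside [0.5, 4.5]); the cube at (14, 15) does not reach this height (z outside [12, 15]); the cube at (12.5, 5) does not reach this height (z outside [19.5, 26.5]); Combining (union): only the r=8.5 cylinder is present, so the union is just that shape — area = 221.19 mm²; the cube at (1.5, -2.5) (footprint 9.5×17) is included at this height (area 161.50 mm²); Subtracting the remaining from the first: starting from the result so far (221.19 mm²), the 9.5×17 cube at (1.5, -2.5) partially overlaps it — only the 59.65 mm² overlap (of its 161.50 mm²) is removed, clipping the outline — area = 161.54 mm². Checking containment: the cross-section at z = 4.75 is a subset of the cross-section at z = 1.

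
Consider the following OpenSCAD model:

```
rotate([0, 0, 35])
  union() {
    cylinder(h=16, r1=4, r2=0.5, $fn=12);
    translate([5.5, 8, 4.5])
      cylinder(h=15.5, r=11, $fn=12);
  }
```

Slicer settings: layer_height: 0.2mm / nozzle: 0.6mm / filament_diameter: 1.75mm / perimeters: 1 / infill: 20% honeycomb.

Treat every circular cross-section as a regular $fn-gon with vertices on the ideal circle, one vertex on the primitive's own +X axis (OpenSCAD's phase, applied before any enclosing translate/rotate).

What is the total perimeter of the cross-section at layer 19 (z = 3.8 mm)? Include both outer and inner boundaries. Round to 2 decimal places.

At z = 3.8 mm: the cone (r1=4→r2=0.5) has section circumradius 3.169 here — a regular 12-gon (perimeter = 2·12·3.169·sin(180°/12) = 19.68 mm); the cylinder at (5.5, 8) is absent (z outside [4.5, 20]); Merging all regions: only the cone is present, so the union is just that shape — boundary = 19.68 mm; (rotated 35° about Z; rotation is an isometry so areas/perimeters/island counts are preserved). Overall, the cross-section is a single solid region. Total boundary length (outer) = 19.68 mm.

19.68 mm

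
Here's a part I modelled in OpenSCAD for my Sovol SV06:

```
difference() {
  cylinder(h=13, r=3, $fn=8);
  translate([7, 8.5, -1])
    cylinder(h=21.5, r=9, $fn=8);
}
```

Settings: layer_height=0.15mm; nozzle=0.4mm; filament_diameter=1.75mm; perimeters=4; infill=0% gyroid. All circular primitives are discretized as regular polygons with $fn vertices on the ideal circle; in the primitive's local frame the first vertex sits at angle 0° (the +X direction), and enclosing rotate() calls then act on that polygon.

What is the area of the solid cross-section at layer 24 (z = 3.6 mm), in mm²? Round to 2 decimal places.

24.38 mm²

At z = 3.6 mm: the r=3 cylinder contributes a regular 8-gon of circumradius 3 (area = (8/2)·3.000²·sin(360°/8) = 25.46 mm²); the r=9 cylinder at (7, 8.5) contributes a regular 8-gon of circumradius 9 (area = (8/2)·9.000²·sin(360°/8) = 229.10 mm²); Subtracting the remaining from the first: starting from the r=3 cylinder (25.46 mm²), the r=9 cylinder at (7, 8.5) partially overlaps it — only the 1.07 mm² overlap (of its 229.10 mm²) is removed, clipping the outline — area = 24.38 mm². Overall, the cross-section is a single solid region. Net area = 24.38 mm².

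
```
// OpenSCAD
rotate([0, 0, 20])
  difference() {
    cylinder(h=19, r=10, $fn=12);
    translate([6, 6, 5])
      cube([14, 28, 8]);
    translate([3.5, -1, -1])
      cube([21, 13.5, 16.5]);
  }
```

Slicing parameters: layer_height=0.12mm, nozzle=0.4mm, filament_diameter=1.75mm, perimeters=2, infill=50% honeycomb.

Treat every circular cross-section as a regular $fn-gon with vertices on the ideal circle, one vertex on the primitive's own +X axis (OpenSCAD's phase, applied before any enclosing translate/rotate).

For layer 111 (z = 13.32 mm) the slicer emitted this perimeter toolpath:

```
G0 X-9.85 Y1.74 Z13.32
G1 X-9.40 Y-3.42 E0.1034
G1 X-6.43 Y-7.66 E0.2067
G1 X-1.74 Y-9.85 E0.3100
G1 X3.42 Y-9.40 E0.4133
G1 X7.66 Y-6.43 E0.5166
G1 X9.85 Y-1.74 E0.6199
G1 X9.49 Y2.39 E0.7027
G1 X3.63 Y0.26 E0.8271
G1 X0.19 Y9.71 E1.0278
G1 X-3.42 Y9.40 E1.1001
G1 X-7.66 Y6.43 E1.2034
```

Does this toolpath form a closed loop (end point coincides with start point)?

no

Start point (G0): (-9.85, 1.74). End point (last G1): the path does not return to the start — open.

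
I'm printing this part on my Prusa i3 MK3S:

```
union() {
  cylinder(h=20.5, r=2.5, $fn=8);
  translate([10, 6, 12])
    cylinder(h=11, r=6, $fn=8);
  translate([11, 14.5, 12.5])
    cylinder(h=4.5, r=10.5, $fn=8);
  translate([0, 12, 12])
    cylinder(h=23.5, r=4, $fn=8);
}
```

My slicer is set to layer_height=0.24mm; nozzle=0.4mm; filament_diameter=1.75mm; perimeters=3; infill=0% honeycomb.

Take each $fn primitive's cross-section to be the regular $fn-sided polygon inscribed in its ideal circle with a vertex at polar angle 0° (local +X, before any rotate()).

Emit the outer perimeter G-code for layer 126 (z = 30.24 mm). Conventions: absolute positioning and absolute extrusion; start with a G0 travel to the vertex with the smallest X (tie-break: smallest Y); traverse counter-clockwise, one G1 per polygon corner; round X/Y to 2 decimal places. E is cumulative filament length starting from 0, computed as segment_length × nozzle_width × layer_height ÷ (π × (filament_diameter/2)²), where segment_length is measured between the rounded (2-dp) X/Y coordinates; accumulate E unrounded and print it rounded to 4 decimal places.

G0 X-4.00 Y12.00 Z30.24
G1 X-2.83 Y9.17 E0.1222
G1 X0.00 Y8.00 E0.2444
G1 X2.83 Y9.17 E0.3667
G1 X4.00 Y12.00 E0.4889
G1 X2.83 Y14.83 E0.6111
G1 X0.00 Y16.00 E0.7333
G1 X-2.83 Y14.83 E0.8556
G1 X-4.00 Y12.00 E0.9778

At z = 30.24 mm: the cylinder is not intersected at this z (z outside [0, 20.5]); the cylinder at (10, 6) does not reach this height (z outside [12, 23]); the cylinder at (11, 14.5) is not intersected at this z (z outside [12.5, 17]); the r=4 cylinder at (0, 12) contributes a regular 8-gon of circumradius 4; Taking the union: only the r=4 cylinder at (0, 12) is present, so the union is just that shape — 1 connected region. The outline is a single polygon with 8 vertices. Extrusion per mm of travel: 0.4 × 0.24 / (π × 0.875²) = 0.039912. Accumulating E over each segment gives final E = 0.9778.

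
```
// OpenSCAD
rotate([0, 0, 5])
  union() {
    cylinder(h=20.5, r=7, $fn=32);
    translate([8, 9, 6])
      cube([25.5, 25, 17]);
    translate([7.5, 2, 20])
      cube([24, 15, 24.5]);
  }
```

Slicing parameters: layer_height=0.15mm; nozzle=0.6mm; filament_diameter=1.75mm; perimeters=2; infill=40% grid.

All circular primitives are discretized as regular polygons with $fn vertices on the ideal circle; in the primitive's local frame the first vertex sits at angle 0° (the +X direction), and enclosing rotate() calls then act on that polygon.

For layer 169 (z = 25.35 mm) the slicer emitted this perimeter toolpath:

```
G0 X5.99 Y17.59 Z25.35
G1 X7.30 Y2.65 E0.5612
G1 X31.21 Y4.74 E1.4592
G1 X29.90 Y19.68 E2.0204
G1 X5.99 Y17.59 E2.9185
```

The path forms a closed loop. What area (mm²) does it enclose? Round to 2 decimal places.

Apply the shoelace formula to the sequence of (X, Y) vertices; enclosed area = 359.95 mm².

359.95 mm²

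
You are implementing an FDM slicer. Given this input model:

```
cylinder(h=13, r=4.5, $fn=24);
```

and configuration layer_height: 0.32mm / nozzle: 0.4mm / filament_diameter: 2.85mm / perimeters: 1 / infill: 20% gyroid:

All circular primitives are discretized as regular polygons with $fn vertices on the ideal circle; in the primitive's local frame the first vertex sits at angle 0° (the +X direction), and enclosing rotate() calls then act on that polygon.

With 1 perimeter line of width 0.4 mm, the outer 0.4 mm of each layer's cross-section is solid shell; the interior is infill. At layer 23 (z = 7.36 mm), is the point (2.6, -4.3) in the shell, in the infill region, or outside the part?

outside

At z = 7.36 mm: the r=4.5 cylinder gives a regular 24-gon of circumradius 4.5 (constant along its height). Overall, the cross-section is a single solid region. The nearest boundary edge runs (2.25, -3.90)→(3.18, -3.18); distance from the point to it = 0.53 mm. The point is not inside any of the regions above, so it lies outside the cross-section (0.53 mm from the nearest boundary).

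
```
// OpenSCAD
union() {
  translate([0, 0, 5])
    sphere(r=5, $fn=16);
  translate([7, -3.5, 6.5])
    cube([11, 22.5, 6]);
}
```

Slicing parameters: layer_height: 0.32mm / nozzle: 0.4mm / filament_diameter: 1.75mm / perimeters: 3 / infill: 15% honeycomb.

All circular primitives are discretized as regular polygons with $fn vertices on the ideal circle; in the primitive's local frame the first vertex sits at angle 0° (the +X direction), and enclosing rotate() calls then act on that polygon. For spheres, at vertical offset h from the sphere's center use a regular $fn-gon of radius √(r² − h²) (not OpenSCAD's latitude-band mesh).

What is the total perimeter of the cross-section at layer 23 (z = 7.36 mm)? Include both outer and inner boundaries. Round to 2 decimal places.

At z = 7.36 mm: the sphere: section is a regular 16-gon, circumradius = √(r²−h²) = √(5²−2.36²) = 4.408 (perimeter = 2·16·4.408·sin(180°/16) = 27.52 mm); the cube at (7, -3.5) is present — its section is the full 11×22.5 rectangle (perimeter 67.00 mm); Merging all regions: the 2 present regions are separate (no shared area or edge), so areas and boundary lengths simply add and each stays a separate island — boundary = 94.52 mm. Overall, the cross-section has 2 separate islands. Total boundary length (outer) = 94.52 mm.

94.52 mm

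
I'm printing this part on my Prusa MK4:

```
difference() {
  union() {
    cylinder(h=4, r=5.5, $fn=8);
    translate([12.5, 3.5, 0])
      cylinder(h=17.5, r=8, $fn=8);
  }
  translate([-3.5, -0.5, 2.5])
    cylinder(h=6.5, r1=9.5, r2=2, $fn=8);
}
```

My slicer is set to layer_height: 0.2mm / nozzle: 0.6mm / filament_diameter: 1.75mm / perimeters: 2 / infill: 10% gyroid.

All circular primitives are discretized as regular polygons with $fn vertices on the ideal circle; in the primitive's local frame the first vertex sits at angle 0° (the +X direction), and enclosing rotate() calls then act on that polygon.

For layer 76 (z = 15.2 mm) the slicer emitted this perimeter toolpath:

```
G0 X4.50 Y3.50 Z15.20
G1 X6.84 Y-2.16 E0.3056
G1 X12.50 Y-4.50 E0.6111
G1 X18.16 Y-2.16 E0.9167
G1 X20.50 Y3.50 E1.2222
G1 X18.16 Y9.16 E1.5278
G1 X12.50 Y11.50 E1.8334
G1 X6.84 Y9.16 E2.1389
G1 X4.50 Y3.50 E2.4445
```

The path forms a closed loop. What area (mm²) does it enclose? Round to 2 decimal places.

181.12 mm²

Apply the shoelace formula to the sequence of (X, Y) vertices; enclosed area = 181.12 mm².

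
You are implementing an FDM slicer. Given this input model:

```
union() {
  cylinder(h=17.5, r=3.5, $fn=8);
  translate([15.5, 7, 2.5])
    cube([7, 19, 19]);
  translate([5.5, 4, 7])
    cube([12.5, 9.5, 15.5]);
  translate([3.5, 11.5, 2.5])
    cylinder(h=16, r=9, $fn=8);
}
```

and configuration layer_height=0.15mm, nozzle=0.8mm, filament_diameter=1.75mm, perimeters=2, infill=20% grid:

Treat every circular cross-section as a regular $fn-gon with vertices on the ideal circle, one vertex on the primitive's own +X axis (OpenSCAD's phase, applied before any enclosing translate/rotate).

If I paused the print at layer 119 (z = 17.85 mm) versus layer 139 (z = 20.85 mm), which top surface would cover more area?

Layer 119 (z = 17.85): the cylinder is absent (z outside [0, 17.5]); the 7×19 cube at (15.5, 7) contributes its full rectangle (area 133.00 mm²); the cube at (5.5, 4) (footprint 12.5×9.5) is included at this height (area 118.75 mm²); the r=9 cylinder at (3.5, 11.5) gives a regular 8-gon of circumradius 9 (constant along its height) (area = (8/2)·9.000²·sin(360°/8) = 229.10 mm²); Merging all regions: the regions partially overlap — summed areas 480.85 mm² minus the doubly-counted overlap 68.98 mm² gives 411.87 mm² — area = 411.87 mm². So its area = 411.87 mm². Layer 139 (z = 20.85): the cylinder is not intersected at this z (z outside [0, 17.5]); the cube at (15.5, 7) (footprint 7×19) is included at this height (area 133.00 mm²); the cube at (5.5, 4) (footprint 12.5×9.5) is included at this height (area 118.75 mm²); the cylinder at (3.5, 11.5) is not intersected at this z (z outside [2.5, 18.5]); Taking the union: the regions partially overlap — summed areas 251.75 mm² minus the doubly-counted overlap 16.25 mm² gives 235.50 mm² — area = 235.50 mm². So its area = 235.50 mm². Layer 119 is larger (411.87 vs 235.50 mm²).

layer 119 (z = 17.85 mm)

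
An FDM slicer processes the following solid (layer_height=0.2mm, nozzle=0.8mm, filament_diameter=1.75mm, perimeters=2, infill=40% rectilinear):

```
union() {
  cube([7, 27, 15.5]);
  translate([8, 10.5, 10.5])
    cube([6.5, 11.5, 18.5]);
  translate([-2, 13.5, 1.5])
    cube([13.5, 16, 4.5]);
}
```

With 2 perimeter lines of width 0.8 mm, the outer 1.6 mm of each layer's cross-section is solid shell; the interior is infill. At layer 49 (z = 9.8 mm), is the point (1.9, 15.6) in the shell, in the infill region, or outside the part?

infill

At z = 9.8 mm: the 7×27 cube contributes its full rectangle; the cube at (8, 10.5) does not reach this height (z outside [10.5, 29]); the cube at (-2, 13.5) is not intersected at this z (z outside [1.5, 6]); Merging all regions: only the 7×27 cube is present, so the union is just that shape — 1 connected region. Overall, the cross-section is a single solid region. The nearest boundary edge runs (0.00, 27.00)→(0.00, 0.00); distance from the point to it = 1.90 mm. The point is inside the cross-section and 1.90 mm from the nearest boundary — more than the 1.6 mm shell width (2 × 0.8), so it's in the infill interior.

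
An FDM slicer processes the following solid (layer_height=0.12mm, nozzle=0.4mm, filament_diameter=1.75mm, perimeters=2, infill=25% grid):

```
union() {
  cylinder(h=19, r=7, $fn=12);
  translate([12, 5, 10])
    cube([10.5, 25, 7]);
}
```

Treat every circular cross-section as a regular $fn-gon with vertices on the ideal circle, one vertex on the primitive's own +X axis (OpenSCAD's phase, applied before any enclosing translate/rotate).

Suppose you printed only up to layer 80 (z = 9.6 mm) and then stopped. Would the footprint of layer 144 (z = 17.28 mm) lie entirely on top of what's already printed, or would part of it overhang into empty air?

Compare the two slices. At z = 9.6: the r=7 cylinder contributes a regular 12-gon of circumradius 7 (area = (12/2)·7.000²·sin(360°/12) = 147.00 mm²); the cube at (12, 5) is not intersected at this z (z outside [10, 17]); Combining (union): only the r=7 cylinder is present, so the union is just that shape — area = 147.00 mm². At z = 17.28: the cylinder: section is a regular 12-gon, circumradius r=7 (area = (12/2)·7.000²·sin(360°/12) = 147.00 mm²); the cube at (12, 5) does not reach this height (z outside [10, 17]); Merging all regions: only the r=7 cylinder is present, so the union is just that shape — area = 147.00 mm². Checking containment: the cross-section at z = 17.28 is a subset of the cross-section at z = 9.6.

entirely on top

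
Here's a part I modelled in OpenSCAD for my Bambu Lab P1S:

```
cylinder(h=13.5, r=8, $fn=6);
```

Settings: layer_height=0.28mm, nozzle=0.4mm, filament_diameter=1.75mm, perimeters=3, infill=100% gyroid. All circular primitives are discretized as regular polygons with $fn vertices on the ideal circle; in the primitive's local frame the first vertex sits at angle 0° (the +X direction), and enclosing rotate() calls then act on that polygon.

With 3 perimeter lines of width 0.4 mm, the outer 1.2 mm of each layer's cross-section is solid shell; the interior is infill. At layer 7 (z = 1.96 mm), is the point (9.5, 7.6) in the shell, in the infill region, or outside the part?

outside

At z = 1.96 mm: the r=8 cylinder contributes a regular 6-gon of circumradius 8. Overall, the cross-section is a single solid region. The nearest boundary edge runs (8.00, 0.00)→(4.00, 6.93); distance from the point to it = 5.10 mm. The point is not inside any of the regions above, so it lies outside the cross-section (5.10 mm from the nearest boundary).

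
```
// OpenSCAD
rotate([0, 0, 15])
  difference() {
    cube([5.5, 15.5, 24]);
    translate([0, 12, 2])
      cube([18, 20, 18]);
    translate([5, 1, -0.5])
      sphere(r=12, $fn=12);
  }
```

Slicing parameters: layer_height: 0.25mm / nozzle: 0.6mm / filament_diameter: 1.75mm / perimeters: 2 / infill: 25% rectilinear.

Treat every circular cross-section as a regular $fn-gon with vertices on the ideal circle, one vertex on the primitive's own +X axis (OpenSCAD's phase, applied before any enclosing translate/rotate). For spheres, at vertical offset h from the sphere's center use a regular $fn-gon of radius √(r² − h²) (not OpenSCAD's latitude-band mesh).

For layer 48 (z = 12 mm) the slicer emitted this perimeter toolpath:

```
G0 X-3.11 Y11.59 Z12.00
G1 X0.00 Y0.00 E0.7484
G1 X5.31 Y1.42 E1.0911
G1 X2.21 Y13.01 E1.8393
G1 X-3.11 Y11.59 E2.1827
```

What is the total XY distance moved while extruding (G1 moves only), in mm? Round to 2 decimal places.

35.00 mm

Sum the Euclidean lengths of each G1 segment: total = 35.00 mm.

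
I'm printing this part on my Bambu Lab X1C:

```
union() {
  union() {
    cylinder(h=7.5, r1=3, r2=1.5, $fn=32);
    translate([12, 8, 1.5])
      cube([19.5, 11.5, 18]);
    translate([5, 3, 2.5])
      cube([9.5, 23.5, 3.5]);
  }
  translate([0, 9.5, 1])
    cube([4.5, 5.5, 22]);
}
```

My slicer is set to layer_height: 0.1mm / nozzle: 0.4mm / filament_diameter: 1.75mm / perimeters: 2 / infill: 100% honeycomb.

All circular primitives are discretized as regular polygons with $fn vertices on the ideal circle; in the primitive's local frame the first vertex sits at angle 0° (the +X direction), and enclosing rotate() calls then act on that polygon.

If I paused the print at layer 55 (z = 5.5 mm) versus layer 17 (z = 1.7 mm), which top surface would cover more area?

Layer 55 (z = 5.5): the cone (r1=3→r2=1.5) has section circumradius 1.900 here — a regular 32-gon (area = (32/2)·1.900²·sin(360°/32) = 11.27 mm²); the 19.5×11.5 cube at (12, 8) contributes its full rectangle (area 224.25 mm²); the cube at (5, 3) is present — its section is the full 9.5×23.5 rectangle (area 223.25 mm²); Taking the union: the regions partially overlap — summed areas 458.77 mm² minus the doubly-counted overlap 28.75 mm² gives 430.02 mm² — area = 430.02 mm²; the cube at (0, 9.5) is present — its section is the full 4.5×5.5 rectangle (area 24.75 mm²); Merging all regions: the 2 present regions are separate (no shared area or edge), so areas and boundary lengths simply add and each stays a separate island — area = 454.77 mm². So its area = 454.77 mm². Layer 17 (z = 1.7): the cone (r1=3→r2=1.5) has section circumradius 2.660 here — a regular 32-gon (area = (32/2)·2.660²·sin(360°/32) = 22.09 mm²); the 19.5×11.5 cube at (12, 8) contributes its full rectangle (area 224.25 mm²); the cube at (5, 3) does not reach this height (z outside [2.5, 6]); Combining (union): the 2 present regions are separate (no shared area or edge), so areas and boundary lengths simply add and each stays a separate island — area = 246.34 mm²; the 4.5×5.5 cube at (0, 9.5) contributes its full rectangle (area 24.75 mm²); Merging all regions: the 2 present regions are separate (no shared area or edge), so areas and boundary lengths simply add and each stays a separate island — area = 271.09 mm². So its area = 271.09 mm². Layer 55 is larger (454.77 vs 271.09 mm²).

layer 55 (z = 5.5 mm)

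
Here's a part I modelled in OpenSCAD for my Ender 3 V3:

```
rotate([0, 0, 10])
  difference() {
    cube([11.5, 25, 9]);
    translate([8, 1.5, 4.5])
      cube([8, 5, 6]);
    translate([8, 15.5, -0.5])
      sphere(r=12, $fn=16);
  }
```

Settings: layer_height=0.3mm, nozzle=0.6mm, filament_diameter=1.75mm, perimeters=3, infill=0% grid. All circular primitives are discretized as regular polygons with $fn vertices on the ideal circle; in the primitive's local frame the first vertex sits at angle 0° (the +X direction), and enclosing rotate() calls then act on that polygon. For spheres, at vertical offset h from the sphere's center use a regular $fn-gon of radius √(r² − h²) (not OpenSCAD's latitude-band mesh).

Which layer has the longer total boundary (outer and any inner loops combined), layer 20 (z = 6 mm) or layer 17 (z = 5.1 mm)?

Layer 20 (z = 6): the 11.5×25 cube contributes its full rectangle (perimeter 73.00 mm); the cube at (8, 1.5) (footprint 8×5) is included at this height (perimeter 26.00 mm); the sphere at (8, 15.5): section is a regular 16-gon, circumradius = √(r²−h²) = √(12²−6.5²) = 10.087 (perimeter = 2·16·10.087·sin(180°/16) = 62.97 mm); Taking the first minus the rest: starting from the 11.5×25 cube, the 8×5 cube at (8, 1.5) partially overlaps it — only the 17.50 mm² overlap (of its 40.00 mm²) is removed, clipping the outline; the r=12 sphere at (8, 15.5) partially overlaps it — only the 203.85 mm² overlap (of its 311.50 mm²) is removed, clipping the outline — boundary = 55.86 mm; (rotated 10° about Z; rotation is an isometry so areas/perimeters/island counts are preserved). So its perimeter = 55.86 mm. Layer 17 (z = 5.1): the 11.5×25 cube contributes its full rectangle (perimeter 73.00 mm); the cube at (8, 1.5) (footprint 8×5) is included at this height (perimeter 26.00 mm); the r=12 sphere at (8, 15.5) contributes a regular 16-gon of circumradius √(12²−5.6²) = 10.613 (perimeter = 2·16·10.613·sin(180°/16) = 66.26 mm); Taking the first minus the rest: starting from the 11.5×25 cube, the 8×5 cube at (8, 1.5) partially overlaps it — only the 17.50 mm² overlap (of its 40.00 mm²) is removed, clipping the outline; the r=12 sphere at (8, 15.5) partially overlaps it — only the 211.40 mm² overlap (of its 344.84 mm²) is removed, clipping the outline — boundary = 48.50 mm; (whole slice rotated 10° about Z — lengths, areas and connectivity unchanged). So its perimeter = 48.50 mm. Layer 20 is larger (55.86 vs 48.50 mm).

layer 20 (z = 6 mm)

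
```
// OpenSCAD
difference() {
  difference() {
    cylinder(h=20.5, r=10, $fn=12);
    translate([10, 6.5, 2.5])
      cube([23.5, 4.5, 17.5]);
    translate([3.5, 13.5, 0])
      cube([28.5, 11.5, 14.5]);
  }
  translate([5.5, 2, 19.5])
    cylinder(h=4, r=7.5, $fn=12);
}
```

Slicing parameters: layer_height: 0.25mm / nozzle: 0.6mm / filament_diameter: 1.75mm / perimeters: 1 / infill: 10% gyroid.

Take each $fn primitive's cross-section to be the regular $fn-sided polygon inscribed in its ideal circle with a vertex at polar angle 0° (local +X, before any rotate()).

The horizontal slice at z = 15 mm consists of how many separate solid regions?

At z = 15 mm: the r=10 cylinder contributes a regular 12-gon of circumradius 10; the 23.5×4.5 cube at (10, 6.5) contributes its full rectangle; the cube at (3.5, 13.5) is absent (z outside [0, 14.5]); After the difference (first − rest): starting from the r=10 cylinder, the 23.5×4.5 cube at (10, 6.5) misses the remaining region (no effect) — 1 connected region; the cylinder at (5.5, 2) does not reach this height (z outside [19.5, 23.5]); After the difference (first − rest): none of the subtracted shapes is present at this height, so the result so far is unchanged — 1 connected region. The result has 1 disconnected region.

1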